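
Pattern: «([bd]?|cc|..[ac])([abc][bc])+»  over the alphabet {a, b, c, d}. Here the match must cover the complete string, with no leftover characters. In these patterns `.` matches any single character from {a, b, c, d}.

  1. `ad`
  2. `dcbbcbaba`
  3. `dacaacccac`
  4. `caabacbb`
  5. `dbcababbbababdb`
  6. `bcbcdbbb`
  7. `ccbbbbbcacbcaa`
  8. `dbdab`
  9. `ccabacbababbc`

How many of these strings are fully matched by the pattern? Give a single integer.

0

1 → no match
2 → no match
3 → no match
4 → no match
5 → no match
6 → no match
7 → no match
8 → no match
9 → no match
Total matched: 0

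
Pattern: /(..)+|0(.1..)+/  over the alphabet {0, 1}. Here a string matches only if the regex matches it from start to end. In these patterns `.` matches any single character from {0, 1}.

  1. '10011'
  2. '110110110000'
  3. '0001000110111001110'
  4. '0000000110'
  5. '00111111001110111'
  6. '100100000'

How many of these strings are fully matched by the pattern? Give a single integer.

1. '10011' → no match
2. '110110110000' → match
3 → no match
4. '0000000110' → match
5 → match
6. '100100000' → no match
Total matched: 3

3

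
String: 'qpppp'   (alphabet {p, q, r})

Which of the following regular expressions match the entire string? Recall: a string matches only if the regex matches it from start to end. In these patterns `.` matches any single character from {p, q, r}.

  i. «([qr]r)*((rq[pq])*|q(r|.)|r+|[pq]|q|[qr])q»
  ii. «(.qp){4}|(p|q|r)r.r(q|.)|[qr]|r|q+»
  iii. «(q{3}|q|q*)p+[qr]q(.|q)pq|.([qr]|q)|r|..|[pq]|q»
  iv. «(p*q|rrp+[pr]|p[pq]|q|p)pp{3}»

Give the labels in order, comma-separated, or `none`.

iv

i → no match — must end with 'q'
ii → no match
iii → no match
iv → match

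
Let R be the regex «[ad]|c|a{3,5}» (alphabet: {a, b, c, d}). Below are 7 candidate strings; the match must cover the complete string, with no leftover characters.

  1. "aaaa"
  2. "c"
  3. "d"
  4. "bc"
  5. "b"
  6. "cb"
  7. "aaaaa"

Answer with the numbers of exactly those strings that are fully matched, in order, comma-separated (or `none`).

1, 2, 3, 7

1 → match
2 → match
3 → match
4 → no match
5 → no match
6 → no match
7 → match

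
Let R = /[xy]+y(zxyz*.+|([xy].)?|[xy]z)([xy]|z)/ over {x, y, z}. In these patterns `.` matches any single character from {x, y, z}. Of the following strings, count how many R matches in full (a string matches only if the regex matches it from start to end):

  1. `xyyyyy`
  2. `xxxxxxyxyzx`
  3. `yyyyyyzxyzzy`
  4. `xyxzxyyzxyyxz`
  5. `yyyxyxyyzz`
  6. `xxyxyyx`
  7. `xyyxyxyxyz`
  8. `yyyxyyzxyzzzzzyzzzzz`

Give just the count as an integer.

1 → match
2 → no match
3 → match
4 → no match
5 → match
6 → match
7 → match
8 → match
Total matched: 6

6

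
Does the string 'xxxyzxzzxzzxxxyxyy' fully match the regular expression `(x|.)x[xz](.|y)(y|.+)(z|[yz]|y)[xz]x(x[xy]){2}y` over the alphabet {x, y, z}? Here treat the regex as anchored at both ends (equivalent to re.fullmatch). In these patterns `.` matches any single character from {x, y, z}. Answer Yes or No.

Yes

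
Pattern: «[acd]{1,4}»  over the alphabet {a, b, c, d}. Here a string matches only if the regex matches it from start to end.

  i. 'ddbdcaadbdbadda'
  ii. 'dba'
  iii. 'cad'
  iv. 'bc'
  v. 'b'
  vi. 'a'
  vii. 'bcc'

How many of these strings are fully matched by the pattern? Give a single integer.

2

i → no match
ii → no match
iii → match
iv → no match
v → no match
vi → match
vii → no match
Total matched: 2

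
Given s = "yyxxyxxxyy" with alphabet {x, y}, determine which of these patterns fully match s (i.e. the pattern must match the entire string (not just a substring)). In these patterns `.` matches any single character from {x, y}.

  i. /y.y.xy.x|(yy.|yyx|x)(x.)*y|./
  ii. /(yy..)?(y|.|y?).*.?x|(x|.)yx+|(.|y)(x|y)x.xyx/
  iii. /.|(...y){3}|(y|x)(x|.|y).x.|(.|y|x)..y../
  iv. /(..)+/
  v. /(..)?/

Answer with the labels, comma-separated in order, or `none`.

i, iv

i → match
ii → no match
iii → no match
iv → match
v → no match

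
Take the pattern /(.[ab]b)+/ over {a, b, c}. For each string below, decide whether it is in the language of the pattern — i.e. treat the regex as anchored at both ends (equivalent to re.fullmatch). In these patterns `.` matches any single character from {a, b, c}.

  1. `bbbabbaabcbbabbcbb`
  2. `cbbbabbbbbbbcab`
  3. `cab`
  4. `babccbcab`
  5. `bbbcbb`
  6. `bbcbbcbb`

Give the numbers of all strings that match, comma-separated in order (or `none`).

1, 2, 3, 5

1 → match
2 → match
3 → match
4 → no match
5 → match
6 → no match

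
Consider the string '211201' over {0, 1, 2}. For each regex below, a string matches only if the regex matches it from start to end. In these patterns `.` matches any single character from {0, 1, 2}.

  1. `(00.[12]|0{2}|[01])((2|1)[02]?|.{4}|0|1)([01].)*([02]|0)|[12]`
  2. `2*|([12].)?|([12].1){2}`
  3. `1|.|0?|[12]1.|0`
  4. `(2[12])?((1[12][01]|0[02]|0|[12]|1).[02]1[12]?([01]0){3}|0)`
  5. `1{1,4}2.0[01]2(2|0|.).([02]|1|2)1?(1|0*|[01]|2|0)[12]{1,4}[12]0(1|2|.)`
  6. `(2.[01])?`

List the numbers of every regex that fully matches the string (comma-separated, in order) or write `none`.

2

1 → no match
2 → match
3 → no match
4 → no match — must end with '0'
5 → no match — must start with '1'
6 → no match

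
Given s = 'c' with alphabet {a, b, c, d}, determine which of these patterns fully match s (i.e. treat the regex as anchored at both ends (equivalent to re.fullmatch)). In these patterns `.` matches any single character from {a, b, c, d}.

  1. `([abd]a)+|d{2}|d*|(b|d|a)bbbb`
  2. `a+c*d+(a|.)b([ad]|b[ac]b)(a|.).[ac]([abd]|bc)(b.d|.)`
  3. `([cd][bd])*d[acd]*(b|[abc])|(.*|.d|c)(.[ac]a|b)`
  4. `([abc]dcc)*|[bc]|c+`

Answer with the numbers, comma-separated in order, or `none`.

1 → no match
2 → no match — must start with 'a'
3 → no match
4 → match

4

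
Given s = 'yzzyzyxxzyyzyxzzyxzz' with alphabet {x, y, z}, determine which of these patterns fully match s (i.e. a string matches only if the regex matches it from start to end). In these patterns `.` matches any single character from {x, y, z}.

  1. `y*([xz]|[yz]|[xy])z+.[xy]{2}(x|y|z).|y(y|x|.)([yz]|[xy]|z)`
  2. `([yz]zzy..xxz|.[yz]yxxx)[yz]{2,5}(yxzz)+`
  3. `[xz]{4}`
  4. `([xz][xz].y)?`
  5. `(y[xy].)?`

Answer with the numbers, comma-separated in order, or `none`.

1 → no match
2 → match
3 → no match
4 → no match
5 → no match

2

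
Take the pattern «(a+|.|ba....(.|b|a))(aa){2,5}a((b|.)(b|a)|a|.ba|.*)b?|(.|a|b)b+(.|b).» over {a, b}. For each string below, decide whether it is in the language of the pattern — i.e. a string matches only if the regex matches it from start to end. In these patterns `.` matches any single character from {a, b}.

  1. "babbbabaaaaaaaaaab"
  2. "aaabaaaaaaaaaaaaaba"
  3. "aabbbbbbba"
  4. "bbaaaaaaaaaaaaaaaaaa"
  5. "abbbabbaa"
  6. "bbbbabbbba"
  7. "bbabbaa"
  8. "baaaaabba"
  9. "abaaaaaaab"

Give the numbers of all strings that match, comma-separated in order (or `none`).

1 → match
2 → no match
3. "aabbbbbbba" → no match
4 → no match
5. "abbbabbaa" → no match
6. "bbbbabbbba" → no match
7. "bbabbaa" → no match
8. "baaaaabba" → match
9. "abaaaaaaab" → no match

1, 8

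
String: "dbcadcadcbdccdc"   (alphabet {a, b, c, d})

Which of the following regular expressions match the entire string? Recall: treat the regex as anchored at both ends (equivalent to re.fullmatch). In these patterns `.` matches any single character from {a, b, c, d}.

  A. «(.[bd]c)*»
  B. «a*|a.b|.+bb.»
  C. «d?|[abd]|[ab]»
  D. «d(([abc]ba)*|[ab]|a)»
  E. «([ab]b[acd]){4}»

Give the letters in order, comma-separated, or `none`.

A → match
B → no match
C → no match
D → no match
E → no match

A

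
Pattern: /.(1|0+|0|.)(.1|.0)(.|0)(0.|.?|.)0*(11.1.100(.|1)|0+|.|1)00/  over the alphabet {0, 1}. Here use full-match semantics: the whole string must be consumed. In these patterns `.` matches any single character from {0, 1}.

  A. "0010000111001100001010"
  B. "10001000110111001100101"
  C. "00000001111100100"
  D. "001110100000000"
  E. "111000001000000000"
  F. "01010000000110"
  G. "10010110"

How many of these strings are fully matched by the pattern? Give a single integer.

A → no match — must end with "00"
B → no match — must end with "00"
C → no match
D → match
E → no match
F → no match — must end with "00"
G → no match — must end with "00"
Total matched: 1

1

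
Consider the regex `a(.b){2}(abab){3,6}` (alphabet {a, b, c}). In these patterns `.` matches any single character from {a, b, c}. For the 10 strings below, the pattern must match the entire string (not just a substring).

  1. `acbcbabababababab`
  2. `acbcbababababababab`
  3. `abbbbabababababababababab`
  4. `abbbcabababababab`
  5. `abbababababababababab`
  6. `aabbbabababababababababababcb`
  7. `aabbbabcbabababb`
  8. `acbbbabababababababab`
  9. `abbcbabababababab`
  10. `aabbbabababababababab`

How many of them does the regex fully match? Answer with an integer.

1 → match
2 → no match
3 → match
4 → no match
5 → match
6 → no match — must end with `abab`
7 → no match — must end with `abab`
8 → match
9 → match
10 → match
Total matched: 6

6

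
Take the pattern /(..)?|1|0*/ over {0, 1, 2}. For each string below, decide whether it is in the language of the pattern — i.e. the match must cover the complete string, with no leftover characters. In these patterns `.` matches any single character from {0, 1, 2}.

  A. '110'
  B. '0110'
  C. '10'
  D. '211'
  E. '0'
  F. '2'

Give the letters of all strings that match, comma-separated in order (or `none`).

C, E

A → no match
B → no match
C → match
D → no match
E → match
F → no match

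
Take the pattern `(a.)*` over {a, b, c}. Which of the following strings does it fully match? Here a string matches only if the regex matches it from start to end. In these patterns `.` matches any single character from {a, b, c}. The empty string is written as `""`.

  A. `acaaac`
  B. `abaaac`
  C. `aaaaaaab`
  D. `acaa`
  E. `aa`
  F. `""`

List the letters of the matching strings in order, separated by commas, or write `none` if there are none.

A, B, C, D, E, F

A. `acaaac` → match
B. `abaaac` → match
C. `aaaaaaab` → match
D. `acaa` → match
E. `aa` → match
F. `""` → match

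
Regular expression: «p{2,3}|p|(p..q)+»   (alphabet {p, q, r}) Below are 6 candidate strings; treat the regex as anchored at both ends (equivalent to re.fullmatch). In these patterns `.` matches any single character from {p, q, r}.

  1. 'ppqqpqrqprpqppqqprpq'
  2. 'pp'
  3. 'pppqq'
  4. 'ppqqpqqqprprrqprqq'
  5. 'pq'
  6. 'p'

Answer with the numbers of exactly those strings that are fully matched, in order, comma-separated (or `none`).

1 → match
2 → match
3 → no match
4 → no match
5 → no match
6 → match

1, 2, 6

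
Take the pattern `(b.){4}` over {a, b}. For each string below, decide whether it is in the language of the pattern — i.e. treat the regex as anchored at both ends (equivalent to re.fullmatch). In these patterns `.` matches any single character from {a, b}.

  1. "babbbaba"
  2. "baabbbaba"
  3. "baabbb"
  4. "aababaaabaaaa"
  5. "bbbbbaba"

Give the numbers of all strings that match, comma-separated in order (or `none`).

1 → match
2 → no match
3 → no match
4 → no match — must start with "b"
5 → match

1, 5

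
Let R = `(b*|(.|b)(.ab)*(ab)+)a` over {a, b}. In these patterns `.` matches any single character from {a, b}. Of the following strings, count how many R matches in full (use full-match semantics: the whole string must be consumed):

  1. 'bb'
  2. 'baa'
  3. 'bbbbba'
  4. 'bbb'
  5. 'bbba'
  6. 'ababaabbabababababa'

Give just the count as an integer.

3

1 → no match — must end with 'a'
2 → no match
3 → match
4 → no match — must end with 'a'
5 → match
6 → match
Total matched: 3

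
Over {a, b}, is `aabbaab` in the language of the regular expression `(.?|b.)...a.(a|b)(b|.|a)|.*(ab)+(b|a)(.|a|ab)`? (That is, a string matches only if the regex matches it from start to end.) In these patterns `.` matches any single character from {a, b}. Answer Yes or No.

No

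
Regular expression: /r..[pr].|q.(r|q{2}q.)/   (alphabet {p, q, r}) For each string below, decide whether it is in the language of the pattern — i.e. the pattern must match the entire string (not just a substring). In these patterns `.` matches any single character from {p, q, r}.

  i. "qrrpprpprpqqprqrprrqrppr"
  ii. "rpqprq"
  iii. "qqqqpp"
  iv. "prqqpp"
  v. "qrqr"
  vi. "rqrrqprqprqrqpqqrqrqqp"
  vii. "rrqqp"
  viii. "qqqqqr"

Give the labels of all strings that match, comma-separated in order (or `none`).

i → no match
ii → no match
iii → no match
iv → no match
v → no match
vi → no match
vii → no match
viii → match

viii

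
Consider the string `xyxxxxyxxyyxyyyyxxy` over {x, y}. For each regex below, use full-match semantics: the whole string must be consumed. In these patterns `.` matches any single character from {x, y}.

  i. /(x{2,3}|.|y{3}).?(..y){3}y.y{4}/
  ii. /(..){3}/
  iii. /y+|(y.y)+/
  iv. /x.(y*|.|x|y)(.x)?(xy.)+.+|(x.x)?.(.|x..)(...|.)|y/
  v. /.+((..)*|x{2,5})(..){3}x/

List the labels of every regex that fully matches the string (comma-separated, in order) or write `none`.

iv

i → no match
ii → no match
iii → no match — must start with `y`
iv → match
v → no match — must end with `x`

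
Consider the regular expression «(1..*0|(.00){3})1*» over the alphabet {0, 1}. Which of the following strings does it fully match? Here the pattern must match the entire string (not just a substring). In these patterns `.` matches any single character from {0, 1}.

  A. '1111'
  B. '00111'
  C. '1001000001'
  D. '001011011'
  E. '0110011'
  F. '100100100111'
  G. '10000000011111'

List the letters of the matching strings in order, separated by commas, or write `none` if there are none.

A → no match
B → no match
C → match
D → no match
E → no match
F → match
G → match

C, F, G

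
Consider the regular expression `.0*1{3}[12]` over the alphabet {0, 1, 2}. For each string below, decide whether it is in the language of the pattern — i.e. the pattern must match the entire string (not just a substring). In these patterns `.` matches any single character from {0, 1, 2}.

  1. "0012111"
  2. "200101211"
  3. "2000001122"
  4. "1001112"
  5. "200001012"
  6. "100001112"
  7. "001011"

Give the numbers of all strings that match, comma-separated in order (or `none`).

4, 6

1 → no match
2 → no match
3 → no match
4 → match
5 → no match
6 → match
7 → no match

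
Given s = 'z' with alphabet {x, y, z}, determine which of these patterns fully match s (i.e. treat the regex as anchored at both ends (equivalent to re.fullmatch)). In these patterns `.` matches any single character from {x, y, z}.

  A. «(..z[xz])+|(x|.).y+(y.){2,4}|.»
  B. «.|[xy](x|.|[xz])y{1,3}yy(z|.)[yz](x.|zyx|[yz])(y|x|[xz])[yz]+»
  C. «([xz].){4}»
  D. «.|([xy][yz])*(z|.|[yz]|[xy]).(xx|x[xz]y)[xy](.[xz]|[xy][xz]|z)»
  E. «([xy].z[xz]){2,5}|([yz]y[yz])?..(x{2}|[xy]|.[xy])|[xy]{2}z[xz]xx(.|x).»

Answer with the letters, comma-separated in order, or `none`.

A → match
B → match
C → no match
D → match
E → no match

A, B, D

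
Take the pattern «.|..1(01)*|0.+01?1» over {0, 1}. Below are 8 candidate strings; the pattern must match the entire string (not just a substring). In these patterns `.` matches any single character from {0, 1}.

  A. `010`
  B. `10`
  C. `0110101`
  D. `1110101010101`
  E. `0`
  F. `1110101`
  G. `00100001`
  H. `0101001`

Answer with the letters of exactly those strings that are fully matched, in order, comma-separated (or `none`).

A → no match
B → no match
C → match
D → match
E → match
F → match
G → match
H → match

C, D, E, F, G, H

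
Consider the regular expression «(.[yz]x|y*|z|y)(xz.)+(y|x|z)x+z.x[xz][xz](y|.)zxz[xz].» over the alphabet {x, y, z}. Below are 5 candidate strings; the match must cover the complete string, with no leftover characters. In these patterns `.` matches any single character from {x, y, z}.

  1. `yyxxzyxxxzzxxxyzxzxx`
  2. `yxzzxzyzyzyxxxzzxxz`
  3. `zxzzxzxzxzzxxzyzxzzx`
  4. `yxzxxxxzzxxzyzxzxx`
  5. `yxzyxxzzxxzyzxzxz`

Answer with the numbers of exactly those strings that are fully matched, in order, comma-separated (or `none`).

1 → match
2 → no match
3 → match
4 → match
5 → match

1, 3, 4, 5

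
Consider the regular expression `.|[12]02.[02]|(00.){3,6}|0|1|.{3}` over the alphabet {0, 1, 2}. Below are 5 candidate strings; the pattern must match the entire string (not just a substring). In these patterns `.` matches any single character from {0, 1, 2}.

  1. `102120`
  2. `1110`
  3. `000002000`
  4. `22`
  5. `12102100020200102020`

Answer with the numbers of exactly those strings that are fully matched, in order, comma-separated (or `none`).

3

1 → no match
2 → no match
3 → match
4 → no match
5 → no match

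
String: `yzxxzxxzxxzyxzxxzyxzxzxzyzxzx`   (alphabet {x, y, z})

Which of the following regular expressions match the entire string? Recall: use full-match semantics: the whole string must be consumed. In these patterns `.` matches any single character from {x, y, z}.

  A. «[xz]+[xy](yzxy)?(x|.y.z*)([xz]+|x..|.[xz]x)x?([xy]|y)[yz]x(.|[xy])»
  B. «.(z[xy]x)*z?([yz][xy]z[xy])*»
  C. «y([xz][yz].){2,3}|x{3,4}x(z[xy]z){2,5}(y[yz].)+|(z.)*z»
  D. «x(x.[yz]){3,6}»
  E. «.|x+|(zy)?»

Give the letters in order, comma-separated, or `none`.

B

A → no match
B → match
C → no match
D → no match — must start with `xx`
E → no match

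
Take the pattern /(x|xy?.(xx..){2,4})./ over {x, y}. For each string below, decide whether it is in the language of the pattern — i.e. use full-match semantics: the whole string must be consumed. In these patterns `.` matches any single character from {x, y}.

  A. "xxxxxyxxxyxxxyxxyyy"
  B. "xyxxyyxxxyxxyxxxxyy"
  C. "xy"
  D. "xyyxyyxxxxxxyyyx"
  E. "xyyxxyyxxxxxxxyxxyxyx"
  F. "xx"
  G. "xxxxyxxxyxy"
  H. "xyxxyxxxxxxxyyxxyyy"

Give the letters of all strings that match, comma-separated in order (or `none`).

A, B, C, F, G, H

A → match
B → match
C. "xy" → match
D → no match
E → no match
F. "xx" → match
G. "xxxxyxxxyxy" → match
H → match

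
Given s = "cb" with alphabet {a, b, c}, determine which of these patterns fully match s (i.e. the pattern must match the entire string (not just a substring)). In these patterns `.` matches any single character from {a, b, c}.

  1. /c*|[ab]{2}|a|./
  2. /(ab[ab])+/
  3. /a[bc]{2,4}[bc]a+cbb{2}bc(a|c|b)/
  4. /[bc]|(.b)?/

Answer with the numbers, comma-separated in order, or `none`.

1 → no match
2 → no match — must start with "ab"
3 → no match — must start with "a"
4 → match

4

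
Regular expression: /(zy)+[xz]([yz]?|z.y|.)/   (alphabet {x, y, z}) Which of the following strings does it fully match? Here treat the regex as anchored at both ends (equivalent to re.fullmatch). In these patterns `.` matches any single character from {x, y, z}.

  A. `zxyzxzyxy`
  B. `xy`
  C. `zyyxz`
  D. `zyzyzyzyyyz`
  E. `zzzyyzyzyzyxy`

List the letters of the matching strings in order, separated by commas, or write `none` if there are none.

A → no match — must start with `zy`
B → no match — must start with `zy`
C → no match
D → no match
E → no match — must start with `zy`

none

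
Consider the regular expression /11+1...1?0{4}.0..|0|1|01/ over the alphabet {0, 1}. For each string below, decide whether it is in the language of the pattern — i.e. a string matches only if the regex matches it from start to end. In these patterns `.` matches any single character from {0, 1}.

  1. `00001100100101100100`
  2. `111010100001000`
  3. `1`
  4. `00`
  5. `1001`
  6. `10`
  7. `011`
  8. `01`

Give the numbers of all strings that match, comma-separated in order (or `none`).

2, 3, 8

1 → no match
2 → match
3 → match
4 → no match
5 → no match
6 → no match
7 → no match
8 → match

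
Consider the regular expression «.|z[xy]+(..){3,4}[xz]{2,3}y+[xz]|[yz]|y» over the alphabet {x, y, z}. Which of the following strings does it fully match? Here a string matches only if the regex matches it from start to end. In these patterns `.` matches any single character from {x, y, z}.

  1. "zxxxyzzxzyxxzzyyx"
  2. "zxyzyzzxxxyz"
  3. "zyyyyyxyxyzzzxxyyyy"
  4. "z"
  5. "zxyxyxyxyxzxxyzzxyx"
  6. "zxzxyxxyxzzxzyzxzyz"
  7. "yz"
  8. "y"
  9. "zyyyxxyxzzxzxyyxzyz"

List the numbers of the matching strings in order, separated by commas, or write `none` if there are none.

1, 2, 4, 5, 8, 9

1 → match
2 → match
3 → no match
4 → match
5 → match
6 → no match
7 → no match
8 → match
9 → match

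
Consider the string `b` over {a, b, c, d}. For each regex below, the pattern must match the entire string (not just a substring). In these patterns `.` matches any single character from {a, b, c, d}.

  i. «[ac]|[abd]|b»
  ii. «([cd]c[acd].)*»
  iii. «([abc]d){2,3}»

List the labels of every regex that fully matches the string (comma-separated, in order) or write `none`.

i → match
ii → no match
iii → no match — must end with `d`

i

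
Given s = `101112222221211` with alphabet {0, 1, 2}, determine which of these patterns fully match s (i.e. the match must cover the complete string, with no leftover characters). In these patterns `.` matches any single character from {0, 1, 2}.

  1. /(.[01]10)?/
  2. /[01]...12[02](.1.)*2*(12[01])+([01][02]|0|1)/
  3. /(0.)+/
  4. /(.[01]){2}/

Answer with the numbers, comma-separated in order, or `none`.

1 → no match
2 → match
3 → no match — must start with `0`
4 → no match

2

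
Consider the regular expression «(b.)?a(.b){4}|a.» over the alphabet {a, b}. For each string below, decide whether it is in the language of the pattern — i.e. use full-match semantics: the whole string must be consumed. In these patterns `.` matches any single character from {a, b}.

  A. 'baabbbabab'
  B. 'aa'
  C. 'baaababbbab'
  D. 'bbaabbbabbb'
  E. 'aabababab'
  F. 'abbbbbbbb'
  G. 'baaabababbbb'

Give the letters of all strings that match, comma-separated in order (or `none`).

A → no match
B → match
C → match
D → match
E → match
F → match
G → no match

B, C, D, E, F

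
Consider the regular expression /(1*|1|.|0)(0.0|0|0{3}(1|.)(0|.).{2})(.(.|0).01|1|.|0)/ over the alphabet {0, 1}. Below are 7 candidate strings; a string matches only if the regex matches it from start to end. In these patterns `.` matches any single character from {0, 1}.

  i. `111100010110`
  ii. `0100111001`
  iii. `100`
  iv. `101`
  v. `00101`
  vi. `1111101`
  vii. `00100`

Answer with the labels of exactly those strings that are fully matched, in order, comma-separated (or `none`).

i, iii, iv, v, vi, vii

i → match
ii → no match
iii → match
iv → match
v → match
vi → match
vii → match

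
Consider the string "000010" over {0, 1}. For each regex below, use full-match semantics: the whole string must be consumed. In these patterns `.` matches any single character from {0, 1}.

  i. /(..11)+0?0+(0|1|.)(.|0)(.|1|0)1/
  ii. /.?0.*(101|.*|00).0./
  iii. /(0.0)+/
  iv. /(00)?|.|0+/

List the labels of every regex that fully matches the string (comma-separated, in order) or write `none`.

iii

i → no match — must end with "1"
ii → no match
iii → match
iv → no match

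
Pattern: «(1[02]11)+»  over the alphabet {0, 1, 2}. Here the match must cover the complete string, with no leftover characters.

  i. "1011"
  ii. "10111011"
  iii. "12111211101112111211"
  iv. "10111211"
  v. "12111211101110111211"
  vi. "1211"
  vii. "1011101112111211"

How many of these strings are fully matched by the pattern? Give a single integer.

i → match
ii → match
iii → match
iv → match
v → match
vi → match
vii → match
Total matched: 7

7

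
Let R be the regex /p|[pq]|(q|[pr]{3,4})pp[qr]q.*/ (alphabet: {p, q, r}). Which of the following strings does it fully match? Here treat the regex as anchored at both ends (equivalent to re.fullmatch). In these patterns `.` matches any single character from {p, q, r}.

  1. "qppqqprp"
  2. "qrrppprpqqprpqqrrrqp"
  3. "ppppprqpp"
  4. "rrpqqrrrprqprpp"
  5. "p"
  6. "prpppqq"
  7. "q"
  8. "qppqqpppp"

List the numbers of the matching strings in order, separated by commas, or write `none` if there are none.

1 → match
2 → no match
3 → match
4 → no match
5 → match
6 → match
7 → match
8 → match

1, 3, 5, 6, 7, 8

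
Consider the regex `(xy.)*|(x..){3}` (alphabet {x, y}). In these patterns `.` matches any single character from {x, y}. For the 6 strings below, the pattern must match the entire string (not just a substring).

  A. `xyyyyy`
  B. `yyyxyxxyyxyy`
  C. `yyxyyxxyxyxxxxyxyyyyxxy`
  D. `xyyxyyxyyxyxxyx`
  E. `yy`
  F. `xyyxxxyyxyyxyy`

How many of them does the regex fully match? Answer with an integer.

A. `xyyyyy` → no match
B. `yyyxyxxyyxyy` → no match
C → no match
D → match
E. `yy` → no match
F → no match
Total matched: 1

1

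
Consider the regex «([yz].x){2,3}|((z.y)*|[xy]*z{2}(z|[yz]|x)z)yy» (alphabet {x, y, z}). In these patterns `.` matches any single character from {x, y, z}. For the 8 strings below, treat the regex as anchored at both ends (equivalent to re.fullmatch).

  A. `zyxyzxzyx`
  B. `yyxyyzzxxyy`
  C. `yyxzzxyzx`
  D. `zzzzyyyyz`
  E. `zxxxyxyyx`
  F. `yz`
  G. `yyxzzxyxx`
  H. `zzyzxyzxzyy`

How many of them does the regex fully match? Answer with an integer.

A → match
B → no match
C → match
D → no match
E → no match
F → no match
G → match
H → no match
Total matched: 3

3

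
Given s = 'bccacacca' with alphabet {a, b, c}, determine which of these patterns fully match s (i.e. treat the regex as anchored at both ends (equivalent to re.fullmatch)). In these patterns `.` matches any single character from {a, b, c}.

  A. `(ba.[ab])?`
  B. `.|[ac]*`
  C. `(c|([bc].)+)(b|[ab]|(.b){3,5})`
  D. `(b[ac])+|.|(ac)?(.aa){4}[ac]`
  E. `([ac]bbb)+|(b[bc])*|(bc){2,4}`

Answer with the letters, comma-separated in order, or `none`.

C

A → no match
B → no match
C → match
D → no match
E → no match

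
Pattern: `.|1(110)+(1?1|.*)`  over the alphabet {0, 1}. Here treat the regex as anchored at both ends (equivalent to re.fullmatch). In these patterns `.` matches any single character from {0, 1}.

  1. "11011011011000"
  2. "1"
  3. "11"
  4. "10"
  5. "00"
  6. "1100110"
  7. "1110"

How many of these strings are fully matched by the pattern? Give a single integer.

1 → no match
2 → match
3 → no match
4 → no match
5 → no match
6 → no match
7 → match
Total matched: 2

2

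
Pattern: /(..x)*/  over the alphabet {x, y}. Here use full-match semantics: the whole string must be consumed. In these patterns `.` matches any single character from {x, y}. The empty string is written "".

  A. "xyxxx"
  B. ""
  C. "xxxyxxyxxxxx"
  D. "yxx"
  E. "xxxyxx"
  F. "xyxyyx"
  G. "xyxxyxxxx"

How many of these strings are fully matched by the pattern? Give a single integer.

A. "xyxxx" → no match
B. "" → match
C. "xxxyxxyxxxxx" → match
D. "yxx" → match
E. "xxxyxx" → match
F. "xyxyyx" → match
G. "xyxxyxxxx" → match
Total matched: 6

6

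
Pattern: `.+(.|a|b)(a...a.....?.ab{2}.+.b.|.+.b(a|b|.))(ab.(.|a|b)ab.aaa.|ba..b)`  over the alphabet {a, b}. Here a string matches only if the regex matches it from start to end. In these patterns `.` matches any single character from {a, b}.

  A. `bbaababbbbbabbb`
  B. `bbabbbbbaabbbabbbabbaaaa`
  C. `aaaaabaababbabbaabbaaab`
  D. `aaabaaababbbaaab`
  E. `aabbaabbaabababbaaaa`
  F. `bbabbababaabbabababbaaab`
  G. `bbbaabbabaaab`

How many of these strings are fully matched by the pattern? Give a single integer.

A → match
B → match
C → match
D → match
E → match
F → match
G → match
Total matched: 7

7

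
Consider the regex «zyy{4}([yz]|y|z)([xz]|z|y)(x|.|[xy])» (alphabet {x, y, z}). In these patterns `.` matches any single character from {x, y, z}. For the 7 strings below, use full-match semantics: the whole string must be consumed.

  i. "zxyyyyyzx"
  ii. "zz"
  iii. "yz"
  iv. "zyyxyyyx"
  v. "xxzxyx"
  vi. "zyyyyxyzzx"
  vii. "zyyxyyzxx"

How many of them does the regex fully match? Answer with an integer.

0

i → no match — must start with "zyy"
ii → no match — must start with "zyy"
iii → no match — must start with "zyy"
iv → no match
v → no match — must start with "zyy"
vi → no match
vii → no match
Total matched: 0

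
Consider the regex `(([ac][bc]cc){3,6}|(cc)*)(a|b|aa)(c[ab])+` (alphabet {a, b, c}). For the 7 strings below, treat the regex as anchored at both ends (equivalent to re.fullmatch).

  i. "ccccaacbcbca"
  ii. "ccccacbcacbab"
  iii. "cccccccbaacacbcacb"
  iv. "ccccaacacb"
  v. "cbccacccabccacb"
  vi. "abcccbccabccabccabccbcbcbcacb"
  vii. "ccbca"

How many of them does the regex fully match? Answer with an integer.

i → match
ii → no match
iii → no match
iv → match
v → match
vi → match
vii → match
Total matched: 5

5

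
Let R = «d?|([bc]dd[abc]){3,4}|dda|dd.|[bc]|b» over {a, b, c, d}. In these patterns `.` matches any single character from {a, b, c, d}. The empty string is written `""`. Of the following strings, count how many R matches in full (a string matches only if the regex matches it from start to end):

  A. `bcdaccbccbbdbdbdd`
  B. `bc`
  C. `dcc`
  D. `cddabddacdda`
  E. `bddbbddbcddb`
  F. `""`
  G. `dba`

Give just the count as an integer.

A → no match
B → no match
C → no match
D → match
E → match
F → match
G → no match
Total matched: 3

3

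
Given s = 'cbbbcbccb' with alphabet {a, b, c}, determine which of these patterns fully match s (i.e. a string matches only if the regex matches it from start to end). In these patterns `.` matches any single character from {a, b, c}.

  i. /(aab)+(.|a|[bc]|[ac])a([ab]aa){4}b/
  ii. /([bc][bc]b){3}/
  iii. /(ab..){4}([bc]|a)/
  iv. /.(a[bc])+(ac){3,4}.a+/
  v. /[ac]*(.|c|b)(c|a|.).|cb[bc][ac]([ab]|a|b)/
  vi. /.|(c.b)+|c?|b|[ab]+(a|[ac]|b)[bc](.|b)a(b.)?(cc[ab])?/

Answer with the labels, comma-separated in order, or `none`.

ii

i → no match — must start with 'aab'
ii → match
iii → no match — must start with 'ab'
iv → no match — must end with 'a'
v → no match
vi → no match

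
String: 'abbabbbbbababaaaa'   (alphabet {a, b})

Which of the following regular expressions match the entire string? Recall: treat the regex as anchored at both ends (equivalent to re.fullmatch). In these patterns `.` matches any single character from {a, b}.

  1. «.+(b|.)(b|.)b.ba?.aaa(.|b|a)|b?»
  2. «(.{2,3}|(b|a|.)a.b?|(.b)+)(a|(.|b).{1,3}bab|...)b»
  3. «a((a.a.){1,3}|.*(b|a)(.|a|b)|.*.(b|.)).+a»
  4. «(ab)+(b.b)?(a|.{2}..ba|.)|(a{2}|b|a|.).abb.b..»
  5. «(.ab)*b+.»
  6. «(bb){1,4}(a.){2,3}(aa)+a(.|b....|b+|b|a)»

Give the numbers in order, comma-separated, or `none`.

1, 3

1 → match
2 → no match — must end with 'b'
3 → match
4 → no match
5 → no match
6 → no match — must start with 'bb'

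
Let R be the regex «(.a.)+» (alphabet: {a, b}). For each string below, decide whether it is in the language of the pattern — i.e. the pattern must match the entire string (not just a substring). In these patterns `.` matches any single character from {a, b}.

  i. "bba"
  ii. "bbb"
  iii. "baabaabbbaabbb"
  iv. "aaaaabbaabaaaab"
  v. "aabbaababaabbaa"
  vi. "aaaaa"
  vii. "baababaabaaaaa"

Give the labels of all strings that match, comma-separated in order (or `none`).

iv, v

i → no match
ii → no match
iii → no match
iv → match
v → match
vi → no match
vii → no match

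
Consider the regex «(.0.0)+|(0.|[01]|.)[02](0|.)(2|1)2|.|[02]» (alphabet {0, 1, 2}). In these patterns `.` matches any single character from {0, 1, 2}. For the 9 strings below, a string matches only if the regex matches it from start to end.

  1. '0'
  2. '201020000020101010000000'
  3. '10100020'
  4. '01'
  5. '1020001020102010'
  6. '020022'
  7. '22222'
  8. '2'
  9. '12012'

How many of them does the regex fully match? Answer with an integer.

8

1 → match
2 → match
3 → match
4 → no match
5 → match
6 → match
7 → match
8 → match
9 → match
Total matched: 8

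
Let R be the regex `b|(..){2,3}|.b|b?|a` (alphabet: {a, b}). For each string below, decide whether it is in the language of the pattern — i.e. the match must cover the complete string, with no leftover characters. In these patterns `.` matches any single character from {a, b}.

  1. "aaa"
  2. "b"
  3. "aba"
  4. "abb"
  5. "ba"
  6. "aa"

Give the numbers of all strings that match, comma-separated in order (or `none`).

1. "aaa" → no match
2. "b" → match
3. "aba" → no match
4. "abb" → no match
5. "ba" → no match
6. "aa" → no match

2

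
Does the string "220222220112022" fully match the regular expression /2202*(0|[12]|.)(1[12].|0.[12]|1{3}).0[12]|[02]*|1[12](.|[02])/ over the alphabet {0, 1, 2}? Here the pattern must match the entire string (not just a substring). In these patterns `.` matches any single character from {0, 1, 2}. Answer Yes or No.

No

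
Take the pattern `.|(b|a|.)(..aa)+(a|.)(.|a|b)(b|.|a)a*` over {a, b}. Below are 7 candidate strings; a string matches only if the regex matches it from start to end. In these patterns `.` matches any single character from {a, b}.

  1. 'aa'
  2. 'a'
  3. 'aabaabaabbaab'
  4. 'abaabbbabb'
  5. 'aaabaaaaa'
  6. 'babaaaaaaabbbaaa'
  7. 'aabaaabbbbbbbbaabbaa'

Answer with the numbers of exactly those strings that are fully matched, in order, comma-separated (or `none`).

1. 'aa' → no match
2. 'a' → match
3 → no match
4. 'abaabbbabb' → no match
5. 'aaabaaaaa' → no match
6 → no match
7 → no match

2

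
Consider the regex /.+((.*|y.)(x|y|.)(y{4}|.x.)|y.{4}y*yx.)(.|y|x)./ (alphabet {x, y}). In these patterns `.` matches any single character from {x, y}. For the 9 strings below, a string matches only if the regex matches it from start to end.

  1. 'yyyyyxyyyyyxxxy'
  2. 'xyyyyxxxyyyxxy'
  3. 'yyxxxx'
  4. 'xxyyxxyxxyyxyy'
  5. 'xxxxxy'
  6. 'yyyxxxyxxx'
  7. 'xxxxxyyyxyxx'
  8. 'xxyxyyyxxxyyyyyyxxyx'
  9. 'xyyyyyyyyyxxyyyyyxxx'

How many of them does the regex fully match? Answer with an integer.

3

1 → match
2 → no match
3. 'yyxxxx' → no match
4 → no match
5. 'xxxxxy' → no match
6. 'yyyxxxyxxx' → no match
7. 'xxxxxyyyxyxx' → match
8 → match
9 → no match
Total matched: 3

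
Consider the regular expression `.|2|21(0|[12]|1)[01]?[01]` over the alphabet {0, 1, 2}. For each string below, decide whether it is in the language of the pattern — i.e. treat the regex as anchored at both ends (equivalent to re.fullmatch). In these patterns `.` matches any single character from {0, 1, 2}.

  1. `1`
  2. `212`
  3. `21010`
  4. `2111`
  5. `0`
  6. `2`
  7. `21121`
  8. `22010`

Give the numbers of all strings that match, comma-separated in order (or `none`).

1, 3, 4, 5, 6

1 → match
2 → no match
3 → match
4 → match
5 → match
6 → match
7 → no match
8 → no match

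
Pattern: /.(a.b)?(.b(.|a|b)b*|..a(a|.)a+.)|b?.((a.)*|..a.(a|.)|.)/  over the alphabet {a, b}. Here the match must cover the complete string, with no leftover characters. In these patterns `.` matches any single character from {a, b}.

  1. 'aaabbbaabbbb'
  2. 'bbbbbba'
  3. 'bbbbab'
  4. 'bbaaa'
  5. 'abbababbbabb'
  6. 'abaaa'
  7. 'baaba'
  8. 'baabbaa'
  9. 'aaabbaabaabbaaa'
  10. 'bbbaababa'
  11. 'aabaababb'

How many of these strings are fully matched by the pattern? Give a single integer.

0

1 → no match
2 → no match
3 → no match
4 → no match
5 → no match
6 → no match
7 → no match
8 → no match
9 → no match
10 → no match
11 → no match
Total matched: 0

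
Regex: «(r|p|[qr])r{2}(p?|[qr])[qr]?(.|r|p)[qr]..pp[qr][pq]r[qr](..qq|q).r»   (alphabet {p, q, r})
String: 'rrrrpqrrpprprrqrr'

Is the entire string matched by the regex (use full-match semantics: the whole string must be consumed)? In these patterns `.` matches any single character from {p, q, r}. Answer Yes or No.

Yes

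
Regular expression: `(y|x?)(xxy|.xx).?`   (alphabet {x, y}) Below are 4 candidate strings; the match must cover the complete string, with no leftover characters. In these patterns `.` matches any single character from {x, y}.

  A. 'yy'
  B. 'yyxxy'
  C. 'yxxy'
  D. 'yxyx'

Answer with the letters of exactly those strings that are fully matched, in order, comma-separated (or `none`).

B, C

A → no match
B → match
C → match
D → no match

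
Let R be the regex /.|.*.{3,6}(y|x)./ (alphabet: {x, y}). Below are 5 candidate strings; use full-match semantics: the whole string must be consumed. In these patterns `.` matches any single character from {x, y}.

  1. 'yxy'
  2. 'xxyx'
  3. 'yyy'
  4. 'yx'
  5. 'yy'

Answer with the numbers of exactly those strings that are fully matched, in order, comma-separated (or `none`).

1 → no match
2 → no match
3 → no match
4 → no match
5 → no match

none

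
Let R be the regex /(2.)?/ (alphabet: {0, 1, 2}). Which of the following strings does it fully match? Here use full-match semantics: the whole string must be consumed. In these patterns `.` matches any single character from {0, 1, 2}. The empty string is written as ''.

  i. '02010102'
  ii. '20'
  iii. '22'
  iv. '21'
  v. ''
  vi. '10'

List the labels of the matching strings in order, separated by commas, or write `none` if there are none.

i. '02010102' → no match
ii. '20' → match
iii. '22' → match
iv. '21' → match
v. '' → match
vi. '10' → no match

ii, iii, iv, v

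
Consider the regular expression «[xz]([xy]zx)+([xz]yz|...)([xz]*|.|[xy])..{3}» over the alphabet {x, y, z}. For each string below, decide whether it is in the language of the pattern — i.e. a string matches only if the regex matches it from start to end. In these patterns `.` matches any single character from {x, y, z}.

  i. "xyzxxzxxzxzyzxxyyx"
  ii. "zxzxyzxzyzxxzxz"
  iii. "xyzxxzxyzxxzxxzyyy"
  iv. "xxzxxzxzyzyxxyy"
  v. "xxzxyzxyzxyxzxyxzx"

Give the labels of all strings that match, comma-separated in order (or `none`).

i → match
ii → match
iii → match
iv → match
v → match

i, ii, iii, iv, v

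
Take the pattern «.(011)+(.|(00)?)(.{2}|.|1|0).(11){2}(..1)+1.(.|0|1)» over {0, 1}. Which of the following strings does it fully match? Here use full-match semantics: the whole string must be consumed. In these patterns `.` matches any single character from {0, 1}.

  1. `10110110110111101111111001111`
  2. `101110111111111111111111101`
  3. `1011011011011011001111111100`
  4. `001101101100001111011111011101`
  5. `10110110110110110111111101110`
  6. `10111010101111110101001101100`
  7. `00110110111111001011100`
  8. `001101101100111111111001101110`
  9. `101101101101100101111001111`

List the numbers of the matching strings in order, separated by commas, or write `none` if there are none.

1 → match
2 → match
3 → match
4 → match
5 → match
6 → no match
7 → match
8 → match
9 → match

1, 2, 3, 4, 5, 7, 8, 9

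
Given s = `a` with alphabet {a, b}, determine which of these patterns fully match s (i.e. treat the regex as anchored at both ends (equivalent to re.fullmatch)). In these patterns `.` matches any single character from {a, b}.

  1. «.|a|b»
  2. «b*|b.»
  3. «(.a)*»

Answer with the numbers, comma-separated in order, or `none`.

1 → match
2 → no match
3 → no match

1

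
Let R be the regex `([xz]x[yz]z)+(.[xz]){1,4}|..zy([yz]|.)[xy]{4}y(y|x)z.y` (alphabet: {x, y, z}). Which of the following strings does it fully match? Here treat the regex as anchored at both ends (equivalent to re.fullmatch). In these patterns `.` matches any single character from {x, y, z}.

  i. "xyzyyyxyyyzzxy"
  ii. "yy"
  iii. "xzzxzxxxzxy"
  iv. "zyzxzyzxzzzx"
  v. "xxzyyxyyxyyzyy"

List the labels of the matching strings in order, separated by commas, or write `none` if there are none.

v

i → no match
ii. "yy" → no match
iii. "xzzxzxxxzxy" → no match
iv. "zyzxzyzxzzzx" → no match
v → match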